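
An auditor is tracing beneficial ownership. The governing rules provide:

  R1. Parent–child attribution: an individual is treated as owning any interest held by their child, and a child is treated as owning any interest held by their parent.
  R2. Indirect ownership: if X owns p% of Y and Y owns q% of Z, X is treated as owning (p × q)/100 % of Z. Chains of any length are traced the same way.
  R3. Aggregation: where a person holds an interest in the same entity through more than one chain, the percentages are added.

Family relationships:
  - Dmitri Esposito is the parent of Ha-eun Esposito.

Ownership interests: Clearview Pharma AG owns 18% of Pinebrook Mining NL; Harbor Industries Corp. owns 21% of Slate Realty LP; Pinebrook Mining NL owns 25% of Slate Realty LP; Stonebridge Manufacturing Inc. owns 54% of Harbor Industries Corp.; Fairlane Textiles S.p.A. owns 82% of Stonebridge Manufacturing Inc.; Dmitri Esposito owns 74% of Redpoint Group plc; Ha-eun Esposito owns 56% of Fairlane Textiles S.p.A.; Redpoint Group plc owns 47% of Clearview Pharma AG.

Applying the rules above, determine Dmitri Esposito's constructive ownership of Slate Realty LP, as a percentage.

By parent–child attribution (R1), Dmitri Esposito is treated as owning Ha-eun Esposito's 56% interest in Fairlane Textiles S.p.A.
Chain via Redpoint Group plc → Clearview Pharma AG → Pinebrook Mining NL (R2): 74% × 47% × 18% × 25% = 1.5651% of Slate Realty LP.
Chain via Fairlane Textiles S.p.A. → Stonebridge Manufacturing Inc. → Harbor Industries Corp. (R2): 56% × 82% × 54% × 21% = 5.207328% of Slate Realty LP.
Aggregating (R3): 1.5651% + 5.207328% = 6.772428%.

6.772428%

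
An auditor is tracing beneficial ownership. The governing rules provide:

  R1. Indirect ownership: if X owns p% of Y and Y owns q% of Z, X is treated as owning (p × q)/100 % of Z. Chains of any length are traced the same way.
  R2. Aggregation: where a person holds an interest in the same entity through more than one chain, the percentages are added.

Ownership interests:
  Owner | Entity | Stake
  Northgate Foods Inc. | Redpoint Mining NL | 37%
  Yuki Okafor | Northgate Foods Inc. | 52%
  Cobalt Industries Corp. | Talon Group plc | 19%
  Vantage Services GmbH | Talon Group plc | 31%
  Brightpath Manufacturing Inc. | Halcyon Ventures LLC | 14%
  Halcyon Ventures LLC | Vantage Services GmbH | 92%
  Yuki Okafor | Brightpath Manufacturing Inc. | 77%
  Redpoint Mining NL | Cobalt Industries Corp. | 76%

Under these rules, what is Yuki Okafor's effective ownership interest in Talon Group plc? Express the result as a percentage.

Chain via Brightpath Manufacturing Inc. → Halcyon Ventures LLC → Vantage Services GmbH (R1): 77% × 14% × 92% × 31% = 3.074456% of Talon Group plc.
Chain via Northgate Foods Inc. → Redpoint Mining NL → Cobalt Industries Corp. (R1): 52% × 37% × 76% × 19% = 2.778256% of Talon Group plc.
Aggregating (R2): 3.074456% + 2.778256% = 5.852712%.

5.852712%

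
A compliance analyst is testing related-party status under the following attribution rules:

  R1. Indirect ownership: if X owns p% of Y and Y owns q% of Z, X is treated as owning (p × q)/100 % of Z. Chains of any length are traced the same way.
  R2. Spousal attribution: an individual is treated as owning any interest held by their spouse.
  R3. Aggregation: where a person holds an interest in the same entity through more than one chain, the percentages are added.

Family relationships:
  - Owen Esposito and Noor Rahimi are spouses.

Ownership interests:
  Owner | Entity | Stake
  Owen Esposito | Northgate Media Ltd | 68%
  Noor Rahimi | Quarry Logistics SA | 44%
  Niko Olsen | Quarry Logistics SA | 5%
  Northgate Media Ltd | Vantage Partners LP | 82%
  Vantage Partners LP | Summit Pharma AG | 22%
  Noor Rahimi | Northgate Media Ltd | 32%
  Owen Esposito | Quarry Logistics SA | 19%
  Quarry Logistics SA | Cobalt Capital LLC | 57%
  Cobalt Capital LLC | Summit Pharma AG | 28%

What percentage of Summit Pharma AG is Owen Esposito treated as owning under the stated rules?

By spousal attribution (R2), Owen Esposito is treated as also owning Noor Rahimi's interest in Quarry Logistics SA, giving 19% + 44% = 63%.
By spousal attribution (R2), Owen Esposito is treated as also owning Noor Rahimi's interest in Northgate Media Ltd, giving 68% + 32% = 100%.
Chain via Quarry Logistics SA → Cobalt Capital LLC (R1): 63% × 57% × 28% = 10.0548% of Summit Pharma AG.
Chain via Northgate Media Ltd → Vantage Partners LP (R1): 100% × 82% × 22% = 18.04% of Summit Pharma AG.
Aggregating (R3): 10.0548% + 18.04% = 28.0948%.

28.0948%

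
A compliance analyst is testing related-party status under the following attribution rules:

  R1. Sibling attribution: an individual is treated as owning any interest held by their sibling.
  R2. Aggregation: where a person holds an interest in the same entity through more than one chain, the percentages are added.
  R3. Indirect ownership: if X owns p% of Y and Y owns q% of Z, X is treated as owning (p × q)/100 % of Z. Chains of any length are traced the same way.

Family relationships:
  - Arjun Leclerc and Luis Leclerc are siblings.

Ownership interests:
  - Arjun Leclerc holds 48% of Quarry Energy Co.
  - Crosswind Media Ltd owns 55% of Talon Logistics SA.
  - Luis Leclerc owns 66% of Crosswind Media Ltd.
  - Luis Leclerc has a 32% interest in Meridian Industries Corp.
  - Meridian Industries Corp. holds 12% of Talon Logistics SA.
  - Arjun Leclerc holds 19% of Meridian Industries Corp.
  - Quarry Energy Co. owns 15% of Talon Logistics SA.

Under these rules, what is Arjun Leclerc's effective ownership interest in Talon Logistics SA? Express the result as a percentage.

49.62%

By sibling attribution (R1), Arjun Leclerc is treated as also owning Luis Leclerc's interest in Meridian Industries Corp, giving 19% + 32% = 51%.
By sibling attribution (R1), Arjun Leclerc is treated as owning Luis Leclerc's 66% interest in Crosswind Media Ltd.
Chain via Quarry Energy Co. (R3): 48% × 15% = 7.2% of Talon Logistics SA.
Chain via Meridian Industries Corp. (R3): 51% × 12% = 6.12% of Talon Logistics SA.
Chain via Crosswind Media Ltd (R3): 66% × 55% = 36.3% of Talon Logistics SA.
Aggregating (R2): 7.2% + 6.12% + 36.3% = 49.62%.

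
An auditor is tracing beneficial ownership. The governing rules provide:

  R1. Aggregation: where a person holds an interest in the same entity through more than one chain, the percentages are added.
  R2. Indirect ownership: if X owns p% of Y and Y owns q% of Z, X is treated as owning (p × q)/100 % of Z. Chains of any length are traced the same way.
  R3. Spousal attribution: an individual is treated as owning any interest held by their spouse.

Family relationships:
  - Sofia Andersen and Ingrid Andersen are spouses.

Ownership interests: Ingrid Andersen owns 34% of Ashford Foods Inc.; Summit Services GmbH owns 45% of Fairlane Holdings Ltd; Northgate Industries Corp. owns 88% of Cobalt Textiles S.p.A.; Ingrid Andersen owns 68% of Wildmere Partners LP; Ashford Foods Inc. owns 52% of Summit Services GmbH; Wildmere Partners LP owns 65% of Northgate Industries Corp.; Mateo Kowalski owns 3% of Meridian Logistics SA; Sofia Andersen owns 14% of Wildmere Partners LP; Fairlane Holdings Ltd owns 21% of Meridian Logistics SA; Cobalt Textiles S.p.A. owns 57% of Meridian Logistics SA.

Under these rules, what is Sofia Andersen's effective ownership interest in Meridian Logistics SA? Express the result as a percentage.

By spousal attribution (R3), Sofia Andersen is treated as also owning Ingrid Andersen's interest in Wildmere Partners LP, giving 14% + 68% = 82%.
By spousal attribution (R3), Sofia Andersen is treated as owning Ingrid Andersen's 34% interest in Ashford Foods Inc.
Chain via Wildmere Partners LP → Northgate Industries Corp. → Cobalt Textiles S.p.A. (R2): 82% × 65% × 88% × 57% = 26.73528% of Meridian Logistics SA.
Chain via Ashford Foods Inc. → Summit Services GmbH → Fairlane Holdings Ltd (R2): 34% × 52% × 45% × 21% = 1.67076% of Meridian Logistics SA.
Aggregating (R1): 26.73528% + 1.67076% = 28.40604%.

28.40604%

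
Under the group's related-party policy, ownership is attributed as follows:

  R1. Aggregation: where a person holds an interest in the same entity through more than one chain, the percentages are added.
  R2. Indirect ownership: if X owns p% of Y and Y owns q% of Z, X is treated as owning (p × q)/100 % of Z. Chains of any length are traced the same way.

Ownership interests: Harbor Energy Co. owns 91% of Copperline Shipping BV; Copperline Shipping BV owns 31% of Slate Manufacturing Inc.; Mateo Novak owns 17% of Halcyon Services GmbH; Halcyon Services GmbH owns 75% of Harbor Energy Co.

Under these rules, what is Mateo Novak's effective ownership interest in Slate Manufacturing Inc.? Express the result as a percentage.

3.596775%

Chain via Halcyon Services GmbH → Harbor Energy Co. → Copperline Shipping BV (R2): 17% × 75% × 91% × 31% = 3.596775% of Slate Manufacturing Inc.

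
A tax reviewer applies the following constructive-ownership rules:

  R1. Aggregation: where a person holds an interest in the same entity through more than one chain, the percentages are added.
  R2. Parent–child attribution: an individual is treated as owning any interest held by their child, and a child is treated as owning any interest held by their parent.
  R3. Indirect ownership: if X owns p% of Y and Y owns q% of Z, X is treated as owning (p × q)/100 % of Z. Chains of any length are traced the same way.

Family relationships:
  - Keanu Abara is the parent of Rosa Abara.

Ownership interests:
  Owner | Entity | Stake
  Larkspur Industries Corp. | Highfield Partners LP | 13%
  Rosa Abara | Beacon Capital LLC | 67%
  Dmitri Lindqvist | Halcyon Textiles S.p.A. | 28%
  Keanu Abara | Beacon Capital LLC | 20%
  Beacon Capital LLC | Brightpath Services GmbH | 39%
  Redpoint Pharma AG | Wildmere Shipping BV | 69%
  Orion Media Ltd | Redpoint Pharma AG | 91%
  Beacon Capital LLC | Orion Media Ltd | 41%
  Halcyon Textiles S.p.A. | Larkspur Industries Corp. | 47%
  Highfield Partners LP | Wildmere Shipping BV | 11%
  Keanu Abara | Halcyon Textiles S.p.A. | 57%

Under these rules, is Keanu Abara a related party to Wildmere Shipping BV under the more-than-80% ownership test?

No

By parent–child attribution (R2), Keanu Abara is treated as also owning Rosa Abara's interest in Beacon Capital LLC, giving 20% + 67% = 87%.
Chain via Halcyon Textiles S.p.A. → Larkspur Industries Corp. → Highfield Partners LP (R3): 57% × 47% × 13% × 11% = 0.383097% of Wildmere Shipping BV.
Chain via Beacon Capital LLC → Orion Media Ltd → Redpoint Pharma AG (R3): 87% × 41% × 91% × 69% = 22.397193% of Wildmere Shipping BV.
Aggregating (R1): 0.383097% + 22.397193% = 22.78029%.
22.78029% does not exceed the 80% threshold, so Keanu is not a related party to Wildmere Shipping BV.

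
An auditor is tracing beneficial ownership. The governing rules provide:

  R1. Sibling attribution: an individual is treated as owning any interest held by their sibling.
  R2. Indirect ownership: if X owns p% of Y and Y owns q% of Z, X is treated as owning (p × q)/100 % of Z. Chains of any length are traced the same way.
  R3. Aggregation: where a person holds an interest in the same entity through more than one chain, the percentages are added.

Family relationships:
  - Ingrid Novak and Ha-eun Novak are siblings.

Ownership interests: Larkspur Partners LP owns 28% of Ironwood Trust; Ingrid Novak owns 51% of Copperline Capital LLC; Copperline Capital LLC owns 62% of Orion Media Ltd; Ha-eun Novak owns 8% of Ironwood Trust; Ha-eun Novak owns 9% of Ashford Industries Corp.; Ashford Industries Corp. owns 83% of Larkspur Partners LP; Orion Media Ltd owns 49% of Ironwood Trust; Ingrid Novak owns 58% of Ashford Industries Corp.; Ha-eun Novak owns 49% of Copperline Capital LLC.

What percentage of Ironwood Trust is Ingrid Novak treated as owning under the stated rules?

53.9508%

By sibling attribution (R1), Ingrid Novak is treated as also owning Ha-eun Novak's interest in Ashford Industries Corp, giving 58% + 9% = 67%.
By sibling attribution (R1), Ingrid Novak is treated as also owning Ha-eun Novak's interest in Copperline Capital LLC, giving 51% + 49% = 100%.
By sibling attribution (R1), Ingrid Novak is treated as owning Ha-eun Novak's 8% interest in Ironwood Trust.
Chain via Ashford Industries Corp. → Larkspur Partners LP (R2): 67% × 83% × 28% = 15.5708% of Ironwood Trust.
Chain via Copperline Capital LLC → Orion Media Ltd (R2): 100% × 62% × 49% = 30.38% of Ironwood Trust.
Direct interest in Ironwood Trust: 8%.
Aggregating (R3): 15.5708% + 30.38% + 8% = 53.9508%.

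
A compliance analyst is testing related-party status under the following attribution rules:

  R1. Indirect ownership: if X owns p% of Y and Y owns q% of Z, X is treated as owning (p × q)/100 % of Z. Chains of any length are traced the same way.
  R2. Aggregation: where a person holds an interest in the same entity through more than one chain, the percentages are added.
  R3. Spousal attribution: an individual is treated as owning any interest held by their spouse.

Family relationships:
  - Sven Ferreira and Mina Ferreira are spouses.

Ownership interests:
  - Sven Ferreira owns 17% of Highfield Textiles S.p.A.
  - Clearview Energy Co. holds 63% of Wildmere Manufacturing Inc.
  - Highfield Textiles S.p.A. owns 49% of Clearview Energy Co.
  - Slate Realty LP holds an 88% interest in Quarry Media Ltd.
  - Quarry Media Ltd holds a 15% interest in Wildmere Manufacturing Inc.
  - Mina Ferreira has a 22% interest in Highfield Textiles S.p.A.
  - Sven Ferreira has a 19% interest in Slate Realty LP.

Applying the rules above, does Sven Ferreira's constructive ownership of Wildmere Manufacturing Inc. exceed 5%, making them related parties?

By spousal attribution (R3), Sven Ferreira is treated as also owning Mina Ferreira's interest in Highfield Textiles S.p.A, giving 17% + 22% = 39%.
Chain via Slate Realty LP → Quarry Media Ltd (R1): 19% × 88% × 15% = 2.508% of Wildmere Manufacturing Inc.
Chain via Highfield Textiles S.p.A. → Clearview Energy Co. (R1): 39% × 49% × 63% = 12.0393% of Wildmere Manufacturing Inc.
Aggregating (R2): 2.508% + 12.0393% = 14.5473%.
14.5473% exceeds the 5% threshold, so Sven is a related party to Wildmere Manufacturing Inc.

Yes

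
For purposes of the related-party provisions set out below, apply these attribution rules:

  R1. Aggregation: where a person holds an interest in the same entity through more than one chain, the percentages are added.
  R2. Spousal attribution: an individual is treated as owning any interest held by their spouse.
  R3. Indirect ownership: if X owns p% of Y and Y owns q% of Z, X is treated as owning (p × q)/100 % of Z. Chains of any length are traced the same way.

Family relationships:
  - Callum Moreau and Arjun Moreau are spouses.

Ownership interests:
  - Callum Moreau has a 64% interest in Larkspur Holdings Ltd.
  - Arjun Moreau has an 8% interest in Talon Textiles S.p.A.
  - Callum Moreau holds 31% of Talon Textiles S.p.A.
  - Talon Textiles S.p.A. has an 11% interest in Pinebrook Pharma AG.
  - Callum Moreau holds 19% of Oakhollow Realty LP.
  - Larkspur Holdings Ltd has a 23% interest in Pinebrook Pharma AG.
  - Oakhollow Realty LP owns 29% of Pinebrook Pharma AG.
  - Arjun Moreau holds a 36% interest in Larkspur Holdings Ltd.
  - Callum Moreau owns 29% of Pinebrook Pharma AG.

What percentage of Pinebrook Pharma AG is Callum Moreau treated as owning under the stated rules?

By spousal attribution (R2), Callum Moreau is treated as also owning Arjun Moreau's interest in Larkspur Holdings Ltd, giving 64% + 36% = 100%.
By spousal attribution (R2), Callum Moreau is treated as also owning Arjun Moreau's interest in Talon Textiles S.p.A, giving 31% + 8% = 39%.
Chain via Larkspur Holdings Ltd (R3): 100% × 23% = 23% of Pinebrook Pharma AG.
Chain via Oakhollow Realty LP (R3): 19% × 29% = 5.51% of Pinebrook Pharma AG.
Chain via Talon Textiles S.p.A. (R3): 39% × 11% = 4.29% of Pinebrook Pharma AG.
Direct interest in Pinebrook Pharma AG: 29%.
Aggregating (R1): 23% + 5.51% + 4.29% + 29% = 61.8%.

61.8%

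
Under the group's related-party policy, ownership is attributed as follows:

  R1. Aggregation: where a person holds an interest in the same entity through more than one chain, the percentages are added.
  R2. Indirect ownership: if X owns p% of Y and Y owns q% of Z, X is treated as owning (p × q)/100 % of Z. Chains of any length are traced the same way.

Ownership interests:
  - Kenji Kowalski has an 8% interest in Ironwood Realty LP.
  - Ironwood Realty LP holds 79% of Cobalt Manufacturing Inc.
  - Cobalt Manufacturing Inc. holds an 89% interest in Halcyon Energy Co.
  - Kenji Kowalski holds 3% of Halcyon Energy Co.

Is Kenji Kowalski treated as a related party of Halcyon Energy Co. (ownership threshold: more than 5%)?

Yes

Chain via Ironwood Realty LP → Cobalt Manufacturing Inc. (R2): 8% × 79% × 89% = 5.6248% of Halcyon Energy Co.
Direct interest in Halcyon Energy Co: 3%.
Aggregating (R1): 5.6248% + 3% = 8.6248%.
8.6248% exceeds the 5% threshold, so Kenji is a related party to Halcyon Energy Co.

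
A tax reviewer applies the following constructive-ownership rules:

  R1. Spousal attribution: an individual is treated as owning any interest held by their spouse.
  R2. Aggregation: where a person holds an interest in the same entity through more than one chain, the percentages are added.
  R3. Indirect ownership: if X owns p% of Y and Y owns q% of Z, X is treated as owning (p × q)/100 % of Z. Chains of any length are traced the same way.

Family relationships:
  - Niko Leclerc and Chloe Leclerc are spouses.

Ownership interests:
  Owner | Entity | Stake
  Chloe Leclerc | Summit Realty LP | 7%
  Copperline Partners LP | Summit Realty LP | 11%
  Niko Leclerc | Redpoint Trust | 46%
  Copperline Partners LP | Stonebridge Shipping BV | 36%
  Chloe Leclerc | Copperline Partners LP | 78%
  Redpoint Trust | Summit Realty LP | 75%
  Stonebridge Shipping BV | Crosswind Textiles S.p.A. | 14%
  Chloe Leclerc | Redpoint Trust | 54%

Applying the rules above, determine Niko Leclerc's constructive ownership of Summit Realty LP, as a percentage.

90.58%

By spousal attribution (R1), Niko Leclerc is treated as also owning Chloe Leclerc's interest in Redpoint Trust, giving 46% + 54% = 100%.
By spousal attribution (R1), Niko Leclerc is treated as owning Chloe Leclerc's 78% interest in Copperline Partners LP.
By spousal attribution (R1), Niko Leclerc is treated as owning Chloe Leclerc's 7% interest in Summit Realty LP.
Chain via Redpoint Trust (R3): 100% × 75% = 75% of Summit Realty LP.
Chain via Copperline Partners LP (R3): 78% × 11% = 8.58% of Summit Realty LP.
Direct interest in Summit Realty LP: 7%.
Aggregating (R2): 75% + 8.58% + 7% = 90.58%.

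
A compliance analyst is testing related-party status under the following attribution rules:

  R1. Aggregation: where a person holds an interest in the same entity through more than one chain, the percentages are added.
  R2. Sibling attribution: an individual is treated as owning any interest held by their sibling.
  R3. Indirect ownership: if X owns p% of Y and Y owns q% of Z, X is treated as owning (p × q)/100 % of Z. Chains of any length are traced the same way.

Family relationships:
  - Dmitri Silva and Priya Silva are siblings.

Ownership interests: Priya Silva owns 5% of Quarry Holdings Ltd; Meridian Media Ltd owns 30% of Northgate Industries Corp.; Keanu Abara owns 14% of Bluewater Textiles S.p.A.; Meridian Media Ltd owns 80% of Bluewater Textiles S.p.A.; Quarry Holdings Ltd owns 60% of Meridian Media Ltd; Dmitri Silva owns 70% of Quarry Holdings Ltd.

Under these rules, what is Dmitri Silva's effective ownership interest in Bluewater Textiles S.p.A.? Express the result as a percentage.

By sibling attribution (R2), Dmitri Silva is treated as also owning Priya Silva's interest in Quarry Holdings Ltd, giving 70% + 5% = 75%.
Chain via Quarry Holdings Ltd → Meridian Media Ltd (R3): 75% × 60% × 80% = 36% of Bluewater Textiles S.p.A.

36%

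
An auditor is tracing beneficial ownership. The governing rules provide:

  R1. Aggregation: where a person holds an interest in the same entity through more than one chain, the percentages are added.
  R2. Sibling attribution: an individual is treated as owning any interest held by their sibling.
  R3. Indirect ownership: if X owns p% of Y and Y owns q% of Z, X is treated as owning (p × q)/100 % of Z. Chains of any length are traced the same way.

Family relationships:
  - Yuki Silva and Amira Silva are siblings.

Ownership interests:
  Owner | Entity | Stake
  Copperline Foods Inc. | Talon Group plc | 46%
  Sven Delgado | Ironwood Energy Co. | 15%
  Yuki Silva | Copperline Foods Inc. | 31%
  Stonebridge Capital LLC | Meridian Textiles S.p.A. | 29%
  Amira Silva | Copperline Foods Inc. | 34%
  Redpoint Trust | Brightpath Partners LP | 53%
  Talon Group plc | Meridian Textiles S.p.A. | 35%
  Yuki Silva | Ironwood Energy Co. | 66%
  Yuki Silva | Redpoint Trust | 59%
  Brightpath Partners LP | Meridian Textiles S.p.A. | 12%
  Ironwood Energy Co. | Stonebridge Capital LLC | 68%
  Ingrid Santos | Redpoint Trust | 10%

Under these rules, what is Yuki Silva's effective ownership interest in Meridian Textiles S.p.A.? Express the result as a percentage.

By sibling attribution (R2), Yuki Silva is treated as also owning Amira Silva's interest in Copperline Foods Inc, giving 31% + 34% = 65%.
Chain via Redpoint Trust → Brightpath Partners LP (R3): 59% × 53% × 12% = 3.7524% of Meridian Textiles S.p.A.
Chain via Copperline Foods Inc. → Talon Group plc (R3): 65% × 46% × 35% = 10.465% of Meridian Textiles S.p.A.
Chain via Ironwood Energy Co. → Stonebridge Capital LLC (R3): 66% × 68% × 29% = 13.0152% of Meridian Textiles S.p.A.
Aggregating (R1): 3.7524% + 10.465% + 13.0152% = 27.2326%.

27.2326%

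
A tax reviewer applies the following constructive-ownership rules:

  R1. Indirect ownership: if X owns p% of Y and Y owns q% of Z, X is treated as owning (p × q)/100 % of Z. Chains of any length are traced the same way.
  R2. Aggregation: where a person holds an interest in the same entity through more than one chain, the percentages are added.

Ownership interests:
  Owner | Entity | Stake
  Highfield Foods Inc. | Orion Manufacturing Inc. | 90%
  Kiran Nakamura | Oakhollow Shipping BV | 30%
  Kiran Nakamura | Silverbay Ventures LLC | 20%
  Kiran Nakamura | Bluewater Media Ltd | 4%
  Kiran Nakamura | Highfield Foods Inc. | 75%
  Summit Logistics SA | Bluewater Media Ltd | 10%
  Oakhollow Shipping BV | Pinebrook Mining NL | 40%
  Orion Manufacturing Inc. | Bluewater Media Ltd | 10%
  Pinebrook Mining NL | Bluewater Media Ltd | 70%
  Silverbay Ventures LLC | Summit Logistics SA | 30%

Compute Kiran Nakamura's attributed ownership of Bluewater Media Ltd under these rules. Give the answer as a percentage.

Chain via Silverbay Ventures LLC → Summit Logistics SA (R1): 20% × 30% × 10% = 0.6% of Bluewater Media Ltd.
Chain via Oakhollow Shipping BV → Pinebrook Mining NL (R1): 30% × 40% × 70% = 8.4% of Bluewater Media Ltd.
Chain via Highfield Foods Inc. → Orion Manufacturing Inc. (R1): 75% × 90% × 10% = 6.75% of Bluewater Media Ltd.
Direct interest in Bluewater Media Ltd: 4%.
Aggregating (R2): 0.6% + 8.4% + 6.75% + 4% = 19.75%.

19.75%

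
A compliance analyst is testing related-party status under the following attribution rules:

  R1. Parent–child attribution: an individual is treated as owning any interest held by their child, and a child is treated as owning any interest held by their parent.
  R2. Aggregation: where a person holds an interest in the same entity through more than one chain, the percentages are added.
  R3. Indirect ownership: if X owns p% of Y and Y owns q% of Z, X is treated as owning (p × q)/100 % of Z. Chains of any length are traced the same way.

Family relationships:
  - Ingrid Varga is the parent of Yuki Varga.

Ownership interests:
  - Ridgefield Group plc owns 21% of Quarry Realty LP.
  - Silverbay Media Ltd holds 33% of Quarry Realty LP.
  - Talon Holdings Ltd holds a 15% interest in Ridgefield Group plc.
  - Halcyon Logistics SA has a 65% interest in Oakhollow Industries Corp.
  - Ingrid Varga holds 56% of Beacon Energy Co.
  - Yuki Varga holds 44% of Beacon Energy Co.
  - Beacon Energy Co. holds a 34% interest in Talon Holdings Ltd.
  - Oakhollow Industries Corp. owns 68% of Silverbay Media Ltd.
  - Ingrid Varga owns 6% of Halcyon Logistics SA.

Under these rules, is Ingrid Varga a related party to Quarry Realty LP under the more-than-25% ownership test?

No

By parent–child attribution (R1), Ingrid Varga is treated as also owning Yuki Varga's interest in Beacon Energy Co, giving 56% + 44% = 100%.
Chain via Halcyon Logistics SA → Oakhollow Industries Corp. → Silverbay Media Ltd (R3): 6% × 65% × 68% × 33% = 0.87516% of Quarry Realty LP.
Chain via Beacon Energy Co. → Talon Holdings Ltd → Ridgefield Group plc (R3): 100% × 34% × 15% × 21% = 1.071% of Quarry Realty LP.
Aggregating (R2): 0.87516% + 1.071% = 1.94616%.
1.94616% does not exceed the 25% threshold, so Ingrid is not a related party to Quarry Realty LP.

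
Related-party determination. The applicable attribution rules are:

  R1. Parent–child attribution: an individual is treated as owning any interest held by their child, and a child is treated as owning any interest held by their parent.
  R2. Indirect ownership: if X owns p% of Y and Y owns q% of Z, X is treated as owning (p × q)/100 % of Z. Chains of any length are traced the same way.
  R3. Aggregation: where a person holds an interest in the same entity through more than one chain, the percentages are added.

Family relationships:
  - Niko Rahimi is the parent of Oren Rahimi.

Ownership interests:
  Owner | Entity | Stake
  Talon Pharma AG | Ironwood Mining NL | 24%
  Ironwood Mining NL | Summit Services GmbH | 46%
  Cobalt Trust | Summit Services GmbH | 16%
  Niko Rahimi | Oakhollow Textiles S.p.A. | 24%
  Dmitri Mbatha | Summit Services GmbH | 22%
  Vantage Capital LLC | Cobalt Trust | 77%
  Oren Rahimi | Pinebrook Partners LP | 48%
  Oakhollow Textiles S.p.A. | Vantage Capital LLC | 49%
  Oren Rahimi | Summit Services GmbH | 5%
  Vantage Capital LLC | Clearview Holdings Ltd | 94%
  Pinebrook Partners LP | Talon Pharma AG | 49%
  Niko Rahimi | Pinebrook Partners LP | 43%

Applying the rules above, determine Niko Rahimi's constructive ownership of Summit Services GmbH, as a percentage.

11.371568%

By parent–child attribution (R1), Niko Rahimi is treated as also owning Oren Rahimi's interest in Pinebrook Partners LP, giving 43% + 48% = 91%.
By parent–child attribution (R1), Niko Rahimi is treated as owning Oren Rahimi's 5% interest in Summit Services GmbH.
Chain via Pinebrook Partners LP → Talon Pharma AG → Ironwood Mining NL (R2): 91% × 49% × 24% × 46% = 4.922736% of Summit Services GmbH.
Chain via Oakhollow Textiles S.p.A. → Vantage Capital LLC → Cobalt Trust (R2): 24% × 49% × 77% × 16% = 1.448832% of Summit Services GmbH.
Direct interest in Summit Services GmbH: 5%.
Aggregating (R3): 4.922736% + 1.448832% + 5% = 11.371568%.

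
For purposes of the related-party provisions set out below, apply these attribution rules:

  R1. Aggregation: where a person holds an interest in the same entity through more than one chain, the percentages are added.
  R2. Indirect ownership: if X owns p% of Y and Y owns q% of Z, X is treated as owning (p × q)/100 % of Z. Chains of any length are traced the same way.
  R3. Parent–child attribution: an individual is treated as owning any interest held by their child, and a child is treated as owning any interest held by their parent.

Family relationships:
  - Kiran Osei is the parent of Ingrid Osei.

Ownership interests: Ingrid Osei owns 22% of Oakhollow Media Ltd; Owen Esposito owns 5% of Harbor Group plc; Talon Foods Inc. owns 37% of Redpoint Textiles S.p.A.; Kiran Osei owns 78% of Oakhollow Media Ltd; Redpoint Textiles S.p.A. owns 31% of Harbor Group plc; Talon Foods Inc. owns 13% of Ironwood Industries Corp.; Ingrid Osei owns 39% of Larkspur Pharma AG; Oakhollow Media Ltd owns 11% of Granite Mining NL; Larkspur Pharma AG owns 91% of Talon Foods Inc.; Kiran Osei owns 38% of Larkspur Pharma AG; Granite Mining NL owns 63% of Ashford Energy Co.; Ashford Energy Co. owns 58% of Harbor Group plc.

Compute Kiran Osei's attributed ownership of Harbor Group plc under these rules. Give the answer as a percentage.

12.056429%

By parent–child attribution (R3), Kiran Osei is treated as also owning Ingrid Osei's interest in Oakhollow Media Ltd, giving 78% + 22% = 100%.
By parent–child attribution (R3), Kiran Osei is treated as also owning Ingrid Osei's interest in Larkspur Pharma AG, giving 38% + 39% = 77%.
Chain via Oakhollow Media Ltd → Granite Mining NL → Ashford Energy Co. (R2): 100% × 11% × 63% × 58% = 4.0194% of Harbor Group plc.
Chain via Larkspur Pharma AG → Talon Foods Inc. → Redpoint Textiles S.p.A. (R2): 77% × 91% × 37% × 31% = 8.037029% of Harbor Group plc.
Aggregating (R1): 4.0194% + 8.037029% = 12.056429%.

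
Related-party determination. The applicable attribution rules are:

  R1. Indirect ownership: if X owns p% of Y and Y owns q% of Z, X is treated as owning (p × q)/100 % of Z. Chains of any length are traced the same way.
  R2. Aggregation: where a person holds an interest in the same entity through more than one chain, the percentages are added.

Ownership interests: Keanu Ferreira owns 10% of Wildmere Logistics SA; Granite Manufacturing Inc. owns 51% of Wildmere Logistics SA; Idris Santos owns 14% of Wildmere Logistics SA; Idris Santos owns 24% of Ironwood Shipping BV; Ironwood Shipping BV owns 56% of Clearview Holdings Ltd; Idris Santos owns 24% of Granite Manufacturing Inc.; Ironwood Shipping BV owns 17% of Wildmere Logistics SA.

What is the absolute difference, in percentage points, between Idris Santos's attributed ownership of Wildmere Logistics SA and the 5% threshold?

Chain via Granite Manufacturing Inc. (R1): 24% × 51% = 12.24% of Wildmere Logistics SA.
Chain via Ironwood Shipping BV (R1): 24% × 17% = 4.08% of Wildmere Logistics SA.
Direct interest in Wildmere Logistics SA: 14%.
Aggregating (R2): 12.24% + 4.08% + 14% = 30.32%.
30.32% exceeds the 5% threshold by 25.32 percentage points.

25.32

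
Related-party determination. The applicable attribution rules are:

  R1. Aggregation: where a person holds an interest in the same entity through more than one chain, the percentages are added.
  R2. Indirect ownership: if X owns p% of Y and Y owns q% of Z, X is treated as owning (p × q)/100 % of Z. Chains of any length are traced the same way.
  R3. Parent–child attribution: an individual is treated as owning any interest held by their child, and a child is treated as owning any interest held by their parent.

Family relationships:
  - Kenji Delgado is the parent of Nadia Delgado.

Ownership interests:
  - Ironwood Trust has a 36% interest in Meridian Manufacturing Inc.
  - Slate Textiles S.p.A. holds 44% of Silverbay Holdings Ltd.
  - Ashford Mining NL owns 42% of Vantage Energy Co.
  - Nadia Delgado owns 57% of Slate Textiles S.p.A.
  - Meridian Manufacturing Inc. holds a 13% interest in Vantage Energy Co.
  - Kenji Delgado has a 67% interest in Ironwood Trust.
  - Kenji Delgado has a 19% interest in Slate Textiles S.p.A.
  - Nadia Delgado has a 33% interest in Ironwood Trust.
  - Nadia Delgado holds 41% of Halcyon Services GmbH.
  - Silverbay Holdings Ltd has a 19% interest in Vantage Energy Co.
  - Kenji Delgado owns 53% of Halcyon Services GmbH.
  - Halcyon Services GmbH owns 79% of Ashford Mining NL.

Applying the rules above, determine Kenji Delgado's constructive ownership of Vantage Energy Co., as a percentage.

42.2228%

By parent–child attribution (R3), Kenji Delgado is treated as also owning Nadia Delgado's interest in Ironwood Trust, giving 67% + 33% = 100%.
By parent–child attribution (R3), Kenji Delgado is treated as also owning Nadia Delgado's interest in Halcyon Services GmbH, giving 53% + 41% = 94%.
By parent–child attribution (R3), Kenji Delgado is treated as also owning Nadia Delgado's interest in Slate Textiles S.p.A, giving 19% + 57% = 76%.
Chain via Ironwood Trust → Meridian Manufacturing Inc. (R2): 100% × 36% × 13% = 4.68% of Vantage Energy Co.
Chain via Halcyon Services GmbH → Ashford Mining NL (R2): 94% × 79% × 42% = 31.1892% of Vantage Energy Co.
Chain via Slate Textiles S.p.A. → Silverbay Holdings Ltd (R2): 76% × 44% × 19% = 6.3536% of Vantage Energy Co.
Aggregating (R1): 4.68% + 31.1892% + 6.3536% = 42.2228%.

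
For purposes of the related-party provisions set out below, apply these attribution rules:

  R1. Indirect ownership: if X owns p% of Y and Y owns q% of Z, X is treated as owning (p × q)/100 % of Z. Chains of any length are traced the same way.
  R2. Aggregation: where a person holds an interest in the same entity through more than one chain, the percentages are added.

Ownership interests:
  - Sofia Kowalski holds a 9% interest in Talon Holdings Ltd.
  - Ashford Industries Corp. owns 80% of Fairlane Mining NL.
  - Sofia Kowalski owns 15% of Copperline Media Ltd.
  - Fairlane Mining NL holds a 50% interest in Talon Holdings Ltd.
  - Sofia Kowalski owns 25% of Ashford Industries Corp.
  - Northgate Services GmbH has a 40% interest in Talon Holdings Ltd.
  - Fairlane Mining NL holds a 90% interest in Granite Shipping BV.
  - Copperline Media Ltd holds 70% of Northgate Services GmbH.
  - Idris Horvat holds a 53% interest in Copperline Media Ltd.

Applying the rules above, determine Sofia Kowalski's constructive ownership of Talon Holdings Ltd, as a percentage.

Chain via Copperline Media Ltd → Northgate Services GmbH (R1): 15% × 70% × 40% = 4.2% of Talon Holdings Ltd.
Chain via Ashford Industries Corp. → Fairlane Mining NL (R1): 25% × 80% × 50% = 10% of Talon Holdings Ltd.
Direct interest in Talon Holdings Ltd: 9%.
Aggregating (R2): 4.2% + 10% + 9% = 23.2%.

23.2%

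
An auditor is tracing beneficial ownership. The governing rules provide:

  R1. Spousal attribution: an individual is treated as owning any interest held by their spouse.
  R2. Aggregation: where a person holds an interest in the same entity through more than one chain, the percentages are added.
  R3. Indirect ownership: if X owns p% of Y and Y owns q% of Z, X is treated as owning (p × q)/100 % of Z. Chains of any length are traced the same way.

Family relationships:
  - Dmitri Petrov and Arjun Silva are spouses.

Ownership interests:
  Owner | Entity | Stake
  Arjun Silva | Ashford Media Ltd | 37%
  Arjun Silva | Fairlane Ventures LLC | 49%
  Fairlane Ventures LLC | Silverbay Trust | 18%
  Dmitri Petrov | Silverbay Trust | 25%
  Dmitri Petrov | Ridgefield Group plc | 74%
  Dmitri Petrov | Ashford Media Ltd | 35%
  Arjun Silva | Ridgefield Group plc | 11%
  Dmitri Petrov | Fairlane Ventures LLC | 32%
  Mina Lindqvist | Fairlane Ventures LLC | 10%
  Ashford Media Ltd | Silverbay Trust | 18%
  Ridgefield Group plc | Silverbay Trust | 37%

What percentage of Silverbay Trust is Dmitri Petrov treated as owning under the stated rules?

By spousal attribution (R1), Dmitri Petrov is treated as also owning Arjun Silva's interest in Fairlane Ventures LLC, giving 32% + 49% = 81%.
By spousal attribution (R1), Dmitri Petrov is treated as also owning Arjun Silva's interest in Ashford Media Ltd, giving 35% + 37% = 72%.
By spousal attribution (R1), Dmitri Petrov is treated as also owning Arjun Silva's interest in Ridgefield Group plc, giving 74% + 11% = 85%.
Chain via Fairlane Ventures LLC (R3): 81% × 18% = 14.58% of Silverbay Trust.
Chain via Ashford Media Ltd (R3): 72% × 18% = 12.96% of Silverbay Trust.
Chain via Ridgefield Group plc (R3): 85% × 37% = 31.45% of Silverbay Trust.
Direct interest in Silverbay Trust: 25%.
Aggregating (R2): 14.58% + 12.96% + 31.45% + 25% = 83.99%.

83.99%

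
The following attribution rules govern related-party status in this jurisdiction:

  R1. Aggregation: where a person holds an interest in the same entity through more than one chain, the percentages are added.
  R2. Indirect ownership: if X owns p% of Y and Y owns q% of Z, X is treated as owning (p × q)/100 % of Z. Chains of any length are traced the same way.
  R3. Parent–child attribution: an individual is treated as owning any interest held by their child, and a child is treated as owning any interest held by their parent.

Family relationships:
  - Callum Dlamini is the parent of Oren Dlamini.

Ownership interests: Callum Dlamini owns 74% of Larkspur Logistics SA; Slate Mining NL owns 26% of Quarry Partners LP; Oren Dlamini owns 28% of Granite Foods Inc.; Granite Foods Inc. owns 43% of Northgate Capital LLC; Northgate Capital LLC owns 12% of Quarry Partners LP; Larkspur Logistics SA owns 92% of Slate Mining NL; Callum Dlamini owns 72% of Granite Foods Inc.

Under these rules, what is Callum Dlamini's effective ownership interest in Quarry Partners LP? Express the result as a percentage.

By parent–child attribution (R3), Callum Dlamini is treated as also owning Oren Dlamini's interest in Granite Foods Inc, giving 72% + 28% = 100%.
Chain via Larkspur Logistics SA → Slate Mining NL (R2): 74% × 92% × 26% = 17.7008% of Quarry Partners LP.
Chain via Granite Foods Inc. → Northgate Capital LLC (R2): 100% × 43% × 12% = 5.16% of Quarry Partners LP.
Aggregating (R1): 17.7008% + 5.16% = 22.8608%.

22.8608%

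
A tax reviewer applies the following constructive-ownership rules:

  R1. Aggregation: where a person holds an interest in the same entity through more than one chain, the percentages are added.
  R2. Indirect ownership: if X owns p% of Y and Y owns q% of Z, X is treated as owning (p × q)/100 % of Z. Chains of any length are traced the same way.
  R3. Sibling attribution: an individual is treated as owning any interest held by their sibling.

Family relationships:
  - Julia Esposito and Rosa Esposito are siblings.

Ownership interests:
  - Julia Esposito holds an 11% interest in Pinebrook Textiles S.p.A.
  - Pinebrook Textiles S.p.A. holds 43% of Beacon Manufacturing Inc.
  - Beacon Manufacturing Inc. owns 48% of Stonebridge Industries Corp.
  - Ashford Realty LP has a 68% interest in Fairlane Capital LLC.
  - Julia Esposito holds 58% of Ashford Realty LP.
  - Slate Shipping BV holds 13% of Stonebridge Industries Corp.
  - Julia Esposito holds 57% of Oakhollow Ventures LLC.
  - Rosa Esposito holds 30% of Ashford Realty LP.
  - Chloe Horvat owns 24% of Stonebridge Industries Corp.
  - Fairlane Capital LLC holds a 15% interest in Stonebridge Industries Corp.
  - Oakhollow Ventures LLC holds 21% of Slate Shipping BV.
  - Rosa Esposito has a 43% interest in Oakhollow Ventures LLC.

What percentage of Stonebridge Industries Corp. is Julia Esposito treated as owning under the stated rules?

By sibling attribution (R3), Julia Esposito is treated as also owning Rosa Esposito's interest in Ashford Realty LP, giving 58% + 30% = 88%.
By sibling attribution (R3), Julia Esposito is treated as also owning Rosa Esposito's interest in Oakhollow Ventures LLC, giving 57% + 43% = 100%.
Chain via Ashford Realty LP → Fairlane Capital LLC (R2): 88% × 68% × 15% = 8.976% of Stonebridge Industries Corp.
Chain via Oakhollow Ventures LLC → Slate Shipping BV (R2): 100% × 21% × 13% = 2.73% of Stonebridge Industries Corp.
Chain via Pinebrook Textiles S.p.A. → Beacon Manufacturing Inc. (R2): 11% × 43% × 48% = 2.2704% of Stonebridge Industries Corp.
Aggregating (R1): 8.976% + 2.73% + 2.2704% = 13.9764%.

13.9764%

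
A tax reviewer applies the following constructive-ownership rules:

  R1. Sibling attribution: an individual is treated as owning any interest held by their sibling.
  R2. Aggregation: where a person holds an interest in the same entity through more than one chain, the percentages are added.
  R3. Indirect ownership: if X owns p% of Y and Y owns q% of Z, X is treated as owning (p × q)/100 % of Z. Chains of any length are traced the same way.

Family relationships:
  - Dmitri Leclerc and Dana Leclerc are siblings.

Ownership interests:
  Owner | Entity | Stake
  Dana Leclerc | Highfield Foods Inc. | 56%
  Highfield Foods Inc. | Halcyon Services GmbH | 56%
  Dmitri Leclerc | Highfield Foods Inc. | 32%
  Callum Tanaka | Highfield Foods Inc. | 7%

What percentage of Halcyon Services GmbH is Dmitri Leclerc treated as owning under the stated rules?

By sibling attribution (R1), Dmitri Leclerc is treated as also owning Dana Leclerc's interest in Highfield Foods Inc, giving 32% + 56% = 88%.
Chain via Highfield Foods Inc. (R3): 88% × 56% = 49.28% of Halcyon Services GmbH.

49.28%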